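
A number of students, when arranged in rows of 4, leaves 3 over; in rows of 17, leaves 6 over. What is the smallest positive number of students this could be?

x ≡ 3 (mod 4) gives x ∈ {3, 7, 11, 15, 19, 23}.
The first of these with x mod 17 = 6 is 23.

23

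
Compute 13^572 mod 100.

81

By repeated squaring mod 100: 13^1≡13, 13^2≡69, 13^4≡61, 13^8≡21, 13^16≡41, 13^32≡81, 13^64≡61, 13^128≡21, 13^256≡41, 13^512≡81.
Since 572 = 4 + 8 + 16 + 32 + 512 in binary, 13^572 ≡ 61·21·41·81·81 ≡ 81 (mod 100).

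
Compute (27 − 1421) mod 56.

6

1421 = 25·56 + 21, so 1421 mod 56 = 21.
(27 − 21) mod 56 = 6.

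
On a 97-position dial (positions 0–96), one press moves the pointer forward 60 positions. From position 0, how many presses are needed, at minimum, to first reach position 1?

76

60·76 = 4560 = 47·97 + 1, so 60⁻¹ ≡ 76 (mod 97).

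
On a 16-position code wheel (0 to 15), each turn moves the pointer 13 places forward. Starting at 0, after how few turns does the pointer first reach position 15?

11

13⁻¹ ≡ 5 (mod 16) because 13·5 = 65 = 4·16 + 1.
Multiplying both sides by 5: x ≡ 5·15 = 75 ≡ 11 (mod 16).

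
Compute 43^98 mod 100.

49

Successive squares of 43 mod 100: 43^1≡43, 43^2≡49, 43^4≡1, 43^8≡1, 43^16≡1, 43^32≡1, 43^64≡1.
Since 98 = 2 + 32 + 64 in binary, 43^98 ≡ 49·1·1 ≡ 49 (mod 100).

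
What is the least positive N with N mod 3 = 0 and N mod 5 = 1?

x ≡ 0 (mod 3) gives x ∈ {0, 3, 6}.
The first of these with x mod 5 = 1 is 6.

6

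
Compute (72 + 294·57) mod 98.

294·57 = 16758.
Dividing 16758 by 98 gives quotient 171 and remainder 0.
(72 + 0) mod 98 = 72.

72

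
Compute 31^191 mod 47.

Square-and-reduce mod 47: 31^1≡31, 31^2≡21, 31^4≡18, 31^8≡42, 31^16≡25, 31^32≡14, 31^64≡8, 31^128≡17.
191 = 1 + 2 + 4 + 8 + 16 + 32 + 128, so 31^191 ≡ 31·21·18·42·25·14·17 ≡ 15 (mod 47).

15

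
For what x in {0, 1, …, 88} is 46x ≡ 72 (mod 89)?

46⁻¹ ≡ 60 (mod 89) because 46·60 = 2760 = 31·89 + 1.
Multiplying both sides by 60: x ≡ 60·72 = 4320 ≡ 48 (mod 89).

48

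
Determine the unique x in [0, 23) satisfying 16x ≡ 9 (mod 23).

The inverse of 16 mod 23 is 13 (since 16·13 = 208 ≡ 1).
So x ≡ 13·9 = 117 ≡ 2 (mod 23).
Check: 16·2 = 32 = 1·23 + 9.

2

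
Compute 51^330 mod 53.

6

Successive squares of 51 mod 53: 51^1≡51, 51^2≡4, 51^4≡16, 51^8≡44, 51^16≡28, 51^32≡42, 51^64≡15, 51^128≡13, 51^256≡10.
Since 330 = 2 + 8 + 64 + 256 in binary, 51^330 ≡ 4·44·15·10 ≡ 6 (mod 53).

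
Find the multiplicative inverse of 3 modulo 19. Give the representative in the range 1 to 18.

19 = 6·3 + 1
3 = 3·1 + 0
Back-substituting gives 3·13 ≡ 1 (mod 19).

13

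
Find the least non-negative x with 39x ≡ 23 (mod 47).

3

39⁻¹ ≡ 41 (mod 47) because 39·41 = 1599 = 34·47 + 1.
Multiplying both sides by 41: x ≡ 41·23 = 943 ≡ 3 (mod 47).
Check: 39·3 = 117 = 2·47 + 23.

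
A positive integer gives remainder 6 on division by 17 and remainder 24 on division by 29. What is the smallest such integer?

x ≡ 6 (mod 17) gives x ∈ {6, 23, 40, 57, 74, 91, 108, 125, …}.
The first of these with x mod 29 = 24 is 227.

227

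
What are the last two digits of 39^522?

21

By repeated squaring mod 100: 39^1≡39, 39^2≡21, 39^4≡41, 39^8≡81, 39^16≡61, 39^32≡21, 39^64≡41, 39^128≡81, 39^256≡61, 39^512≡21.
522 = 2 + 8 + 512, so 39^522 ≡ 21·81·21 ≡ 21 (mod 100).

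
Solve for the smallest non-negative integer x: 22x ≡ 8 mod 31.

6

The inverse of 22 mod 31 is 24 (since 22·24 = 528 ≡ 1).
Multiplying both sides by 24: x ≡ 24·8 = 192 ≡ 6 (mod 31).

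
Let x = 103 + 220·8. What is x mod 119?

220·8 = 1760.
1760 = 14·119 + 94, so 1760 mod 119 = 94.
(103 + 94) mod 119 = 78.

78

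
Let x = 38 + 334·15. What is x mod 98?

50

334·15 = 5010.
5010 = 51·98 + 12, so 5010 mod 98 = 12.
(38 + 12) mod 98 = 50.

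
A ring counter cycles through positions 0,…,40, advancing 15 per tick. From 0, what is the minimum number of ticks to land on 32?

24

The inverse of 15 mod 41 is 11 (since 15·11 = 165 ≡ 1).
Multiplying both sides by 11: x ≡ 11·32 = 352 ≡ 24 (mod 41).
Check: 15·24 = 360 = 8·41 + 32.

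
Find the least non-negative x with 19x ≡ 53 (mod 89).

The inverse of 19 mod 89 is 75 (since 19·75 = 1425 ≡ 1).
Multiplying both sides by 75: x ≡ 75·53 = 3975 ≡ 59 (mod 89).
Check: 19·59 = 1121 = 12·89 + 53.

59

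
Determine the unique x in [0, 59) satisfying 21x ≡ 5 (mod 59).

48

The inverse of 21 mod 59 is 45 (since 21·45 = 945 ≡ 1).
So x ≡ 45·5 = 225 ≡ 48 (mod 59).
Check: 21·48 = 1008 = 17·59 + 5.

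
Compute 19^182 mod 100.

61

Square-and-reduce mod 100: 19^1≡19, 19^2≡61, 19^4≡21, 19^8≡41, 19^16≡81, 19^32≡61, 19^64≡21, 19^128≡41.
182 = 2 + 4 + 16 + 32 + 128, so 19^182 ≡ 61·21·81·61·41 ≡ 61 (mod 100).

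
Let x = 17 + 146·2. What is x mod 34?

3

146·2 = 292.
292 = 8·34 + 20, so 292 mod 34 = 20.
(17 + 20) mod 34 = 3.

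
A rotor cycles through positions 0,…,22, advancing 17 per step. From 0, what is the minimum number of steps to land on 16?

17⁻¹ ≡ 19 (mod 23) because 17·19 = 323 = 14·23 + 1.
So x ≡ 19·16 = 304 ≡ 5 (mod 23).
Check: 17·5 = 85 = 3·23 + 16.

5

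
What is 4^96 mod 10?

6

Last digits of 4^n: 4, 6 (period 2).
96 leaves remainder 0 on division by 2, so 4^96 ends in 6.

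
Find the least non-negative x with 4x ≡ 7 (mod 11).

The inverse of 4 mod 11 is 3 (since 4·3 = 12 ≡ 1).
So x ≡ 3·7 = 21 ≡ 10 (mod 11).
Check: 4·10 = 40 = 3·11 + 7.

10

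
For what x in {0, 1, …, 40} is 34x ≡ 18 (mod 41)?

15

The inverse of 34 mod 41 is 35 (since 34·35 = 1190 ≡ 1).
So x ≡ 35·18 = 630 ≡ 15 (mod 41).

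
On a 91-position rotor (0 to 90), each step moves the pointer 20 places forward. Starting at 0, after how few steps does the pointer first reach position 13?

78

The inverse of 20 mod 91 is 41 (since 20·41 = 820 ≡ 1).
So x ≡ 41·13 = 533 ≡ 78 (mod 91).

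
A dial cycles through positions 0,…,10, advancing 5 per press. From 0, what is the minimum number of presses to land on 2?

5⁻¹ ≡ 9 (mod 11) because 5·9 = 45 = 4·11 + 1.
So x ≡ 9·2 = 18 ≡ 7 (mod 11).
Check: 5·7 = 35 = 3·11 + 2.

7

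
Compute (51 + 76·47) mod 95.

13

76·47 = 3572.
Dividing 3572 by 95 gives quotient 37 and remainder 57.
(51 + 57) mod 95 = 13.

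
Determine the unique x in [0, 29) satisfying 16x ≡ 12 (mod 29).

8

The inverse of 16 mod 29 is 20 (since 16·20 = 320 ≡ 1).
Multiplying both sides by 20: x ≡ 20·12 = 240 ≡ 8 (mod 29).
Check: 16·8 = 128 = 4·29 + 12.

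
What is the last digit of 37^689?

7

Powers of 7 mod 10 repeat with period 4: 7, 9, 3, 1.
689 leaves remainder 1 on division by 4, so 37^689 ends in 7.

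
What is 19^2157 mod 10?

9

Last digits of 9^n: 9, 1 (period 2).
2157 leaves remainder 1 on division by 2, so 19^2157 ends in 9.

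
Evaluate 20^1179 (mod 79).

18

Square-and-reduce mod 79: 20^1≡20, 20^2≡5, 20^4≡25, 20^8≡72, 20^16≡49, 20^32≡31, 20^64≡13, 20^128≡11, 20^256≡42, 20^512≡26, 20^1024≡44.
Since 1179 = 1 + 2 + 8 + 16 + 128 + 1024 in binary, 20^1179 ≡ 20·5·72·49·11·44 ≡ 18 (mod 79).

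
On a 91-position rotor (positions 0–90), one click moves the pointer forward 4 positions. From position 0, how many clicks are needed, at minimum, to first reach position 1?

91 = 22·4 + 3
4 = 1·3 + 1
3 = 3·1 + 0
Back-substituting gives 4·23 ≡ 1 (mod 91).

23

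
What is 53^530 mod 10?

Last digits of 3^n: 3, 9, 7, 1 (period 4).
530 mod 4 = 2, so the last digit matches 3^2 = 9.

9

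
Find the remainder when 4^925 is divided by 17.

Successive squares of 4 mod 17: 4^1≡4, 4^2≡16, 4^4≡1, 4^8≡1, 4^16≡1, 4^32≡1, 4^64≡1, 4^128≡1, 4^256≡1, 4^512≡1.
Since 925 = 1 + 4 + 8 + 16 + 128 + 256 + 512 in binary, 4^925 ≡ 4·1·1·1·1·1·1 ≡ 4 (mod 17).

4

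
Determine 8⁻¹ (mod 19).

19 = 2·8 + 3
8 = 2·3 + 2
3 = 1·2 + 1
2 = 2·1 + 0
Back-substituting gives 8·12 ≡ 1 (mod 19).

12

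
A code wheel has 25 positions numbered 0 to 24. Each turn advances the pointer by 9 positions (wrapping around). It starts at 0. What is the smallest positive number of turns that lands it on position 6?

9

9⁻¹ ≡ 14 (mod 25) because 9·14 = 126 = 5·25 + 1.
So x ≡ 14·6 = 84 ≡ 9 (mod 25).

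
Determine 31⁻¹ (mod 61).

31·2 = 62 = 1·61 + 1, so 31⁻¹ ≡ 2 (mod 61).

2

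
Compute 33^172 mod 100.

By repeated squaring mod 100: 33^1≡33, 33^2≡89, 33^4≡21, 33^8≡41, 33^16≡81, 33^32≡61, 33^64≡21, 33^128≡41.
172 = 4 + 8 + 32 + 128, so 33^172 ≡ 21·41·61·41 ≡ 61 (mod 100).

61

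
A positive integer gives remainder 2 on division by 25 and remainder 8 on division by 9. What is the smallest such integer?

x ≡ 8 (mod 9) gives x ∈ {8, 17, 26, 35, 44, 53, 62, 71, …}.
The first of these with x mod 25 = 2 is 152.

152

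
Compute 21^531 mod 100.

Square-and-reduce mod 100: 21^1≡21, 21^2≡41, 21^4≡81, 21^8≡61, 21^16≡21, 21^32≡41, 21^64≡81, 21^128≡61, 21^256≡21, 21^512≡41.
531 = 1 + 2 + 16 + 512, so 21^531 ≡ 21·41·21·41 ≡ 21 (mod 100).

21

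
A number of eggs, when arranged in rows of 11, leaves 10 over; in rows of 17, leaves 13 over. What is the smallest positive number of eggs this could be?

Since 17·2 ≡ 1 (mod 11), take x = 13 + 17·((10−13)·2 mod 11) = 13 + 17·5 = 98.
Check: 98 mod 11 = 10, 98 mod 17 = 13.

98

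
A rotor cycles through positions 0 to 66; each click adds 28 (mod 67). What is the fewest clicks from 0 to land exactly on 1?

12

28·12 = 336 = 5·67 + 1, so 28⁻¹ ≡ 12 (mod 67).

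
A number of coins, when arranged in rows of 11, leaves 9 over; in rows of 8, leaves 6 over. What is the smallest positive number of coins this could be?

x ≡ 6 (mod 8) gives x ∈ {6, 14, 22, 30, 38, 46, 54, 62, …}.
The first of these with x mod 11 = 9 is 86.

86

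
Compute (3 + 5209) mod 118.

20

5209 mod 118 = 17 (since 44·118 = 5192).
(3 + 17) mod 118 = 20.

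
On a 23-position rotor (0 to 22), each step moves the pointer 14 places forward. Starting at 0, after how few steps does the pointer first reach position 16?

The inverse of 14 mod 23 is 5 (since 14·5 = 70 ≡ 1).
So x ≡ 5·16 = 80 ≡ 11 (mod 23).

11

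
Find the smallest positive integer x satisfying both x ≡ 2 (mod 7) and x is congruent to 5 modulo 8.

37

x ≡ 2 (mod 7) gives x ∈ {2, 9, 16, 23, 30, 37}.
The first of these with x mod 8 = 5 is 37.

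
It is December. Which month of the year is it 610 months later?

October

610 − 50·12 = 10, so 610 ≡ 10 (mod 12).
December + 10 months → October.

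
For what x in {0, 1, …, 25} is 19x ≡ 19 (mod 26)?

19⁻¹ ≡ 11 (mod 26) because 19·11 = 209 = 8·26 + 1.
Multiplying both sides by 11: x ≡ 11·19 = 209 ≡ 1 (mod 26).
Check: 19·1 = 19 = 0·26 + 19.

1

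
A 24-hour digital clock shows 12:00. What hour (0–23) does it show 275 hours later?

23

275 = 11·24 + 11, so 275 mod 24 = 11.
(12 + 11) mod 24 = 23.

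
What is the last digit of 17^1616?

1

The units digit of 17^n cycles with period 4: 7, 9, 3, 1, …
1616 mod 4 = 0, so the last digit matches 7^4 = 1.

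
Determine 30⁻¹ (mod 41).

30·26 = 780 = 19·41 + 1, so 30⁻¹ ≡ 26 (mod 41).

26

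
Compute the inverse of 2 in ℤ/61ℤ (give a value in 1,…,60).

31

2·31 = 62 = 1·61 + 1, so 2⁻¹ ≡ 31 (mod 61).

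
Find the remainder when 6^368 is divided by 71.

Square-and-reduce mod 71: 6^1≡6, 6^2≡36, 6^4≡18, 6^8≡40, 6^16≡38, 6^32≡24, 6^64≡8, 6^128≡64, 6^256≡49.
368 = 16 + 32 + 64 + 256, so 6^368 ≡ 38·24·8·49 ≡ 19 (mod 71).

19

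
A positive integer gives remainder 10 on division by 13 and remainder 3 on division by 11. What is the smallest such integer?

36

Since 11·6 ≡ 1 (mod 13), take x = 3 + 11·((10−3)·6 mod 13) = 3 + 11·3 = 36.
Check: 36 mod 13 = 10, 36 mod 11 = 3.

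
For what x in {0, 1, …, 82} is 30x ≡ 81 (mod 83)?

The inverse of 30 mod 83 is 36 (since 30·36 = 1080 ≡ 1).
Multiplying both sides by 36: x ≡ 36·81 = 2916 ≡ 11 (mod 83).

11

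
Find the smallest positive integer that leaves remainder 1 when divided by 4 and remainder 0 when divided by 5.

5

x ≡ 1 (mod 4) gives x ∈ {1, 5}.
The first of these with x mod 5 = 0 is 5.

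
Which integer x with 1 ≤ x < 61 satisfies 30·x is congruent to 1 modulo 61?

59

30·59 = 1770 = 29·61 + 1, so 30⁻¹ ≡ 59 (mod 61).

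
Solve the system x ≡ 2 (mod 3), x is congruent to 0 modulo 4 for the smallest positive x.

x ≡ 2 (mod 3) gives x ∈ {2, 5, 8}.
The first of these with x mod 4 = 0 is 8.

8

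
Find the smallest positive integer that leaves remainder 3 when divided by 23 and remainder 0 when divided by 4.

Since 4·6 ≡ 1 (mod 23), take x = 0 + 4·((3−0)·6 mod 23) = 0 + 4·18 = 72.
Check: 72 mod 23 = 3, 72 mod 4 = 0.

72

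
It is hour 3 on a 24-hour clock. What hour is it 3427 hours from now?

22

Dividing 3427 by 24 gives quotient 142 and remainder 19.
(3 + 19) mod 24 = 22.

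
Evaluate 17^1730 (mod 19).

4

Square-and-reduce mod 19: 17^1≡17, 17^2≡4, 17^4≡16, 17^8≡9, 17^16≡5, 17^32≡6, 17^64≡17, 17^128≡4, 17^256≡16, 17^512≡9, 17^1024≡5.
1730 = 2 + 64 + 128 + 512 + 1024, so 17^1730 ≡ 4·17·4·9·5 ≡ 4 (mod 19).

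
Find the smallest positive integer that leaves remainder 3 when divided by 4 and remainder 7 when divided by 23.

7

Since 23·3 ≡ 1 (mod 4), take x = 7 + 23·((3−7)·3 mod 4) = 7 + 23·0 = 7.
Check: 7 mod 4 = 3, 7 mod 23 = 7.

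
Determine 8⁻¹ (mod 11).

7

11 = 1·8 + 3
8 = 2·3 + 2
3 = 1·2 + 1
2 = 2·1 + 0
Back-substituting gives 8·7 ≡ 1 (mod 11).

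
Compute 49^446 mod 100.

Square-and-reduce mod 100: 49^1≡49, 49^2≡1, 49^4≡1, 49^8≡1, 49^16≡1, 49^32≡1, 49^64≡1, 49^128≡1, 49^256≡1.
Since 446 = 2 + 4 + 8 + 16 + 32 + 128 + 256 in binary, 49^446 ≡ 1·1·1·1·1·1·1 ≡ 1 (mod 100).

1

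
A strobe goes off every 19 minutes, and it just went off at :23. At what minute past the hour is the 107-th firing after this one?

16

107·19 = 2033.
2033 = 33·60 + 53, so 2033 mod 60 = 53.
(23 + 53) mod 60 = 16.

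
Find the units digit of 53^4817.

3

Last digits of 3^n: 3, 9, 7, 1 (period 4).
4817 mod 4 = 1, so the last digit matches 3^1 = 3.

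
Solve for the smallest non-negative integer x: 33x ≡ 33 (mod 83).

33⁻¹ ≡ 78 (mod 83) because 33·78 = 2574 = 31·83 + 1.
Multiplying both sides by 78: x ≡ 78·33 = 2574 ≡ 1 (mod 83).
Check: 33·1 = 33 = 0·83 + 33.

1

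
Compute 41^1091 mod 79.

27

Successive squares of 41 mod 79: 41^1≡41, 41^2≡22, 41^4≡10, 41^8≡21, 41^16≡46, 41^32≡62, 41^64≡52, 41^128≡18, 41^256≡8, 41^512≡64, 41^1024≡67.
Since 1091 = 1 + 2 + 64 + 1024 in binary, 41^1091 ≡ 41·22·52·67 ≡ 27 (mod 79).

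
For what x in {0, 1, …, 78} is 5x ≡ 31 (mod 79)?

The inverse of 5 mod 79 is 16 (since 5·16 = 80 ≡ 1).
Multiplying both sides by 16: x ≡ 16·31 = 496 ≡ 22 (mod 79).
Check: 5·22 = 110 = 1·79 + 31.

22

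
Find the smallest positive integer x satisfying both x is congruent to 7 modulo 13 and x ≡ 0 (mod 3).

33

x ≡ 0 (mod 3) gives x ∈ {0, 3, 6, 9, 12, 15, 18, 21, …}.
The first of these with x mod 13 = 7 is 33.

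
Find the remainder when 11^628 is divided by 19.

By repeated squaring mod 19: 11^1≡11, 11^2≡7, 11^4≡11, 11^8≡7, 11^16≡11, 11^32≡7, 11^64≡11, 11^128≡7, 11^256≡11, 11^512≡7.
Since 628 = 4 + 16 + 32 + 64 + 512 in binary, 11^628 ≡ 11·11·7·11·7 ≡ 11 (mod 19).

11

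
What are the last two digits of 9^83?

Square-and-reduce mod 100: 9^1≡9, 9^2≡81, 9^4≡61, 9^8≡21, 9^16≡41, 9^32≡81, 9^64≡61.
83 = 1 + 2 + 16 + 64, so 9^83 ≡ 9·81·41·61 ≡ 29 (mod 100).

29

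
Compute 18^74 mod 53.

25

Square-and-reduce mod 53: 18^1≡18, 18^2≡6, 18^4≡36, 18^8≡24, 18^16≡46, 18^32≡49, 18^64≡16.
Since 74 = 2 + 8 + 64 in binary, 18^74 ≡ 6·24·16 ≡ 25 (mod 53).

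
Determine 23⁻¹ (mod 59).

18

23·18 = 414 = 7·59 + 1, so 23⁻¹ ≡ 18 (mod 59).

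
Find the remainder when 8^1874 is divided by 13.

By repeated squaring mod 13: 8^1≡8, 8^2≡12, 8^4≡1, 8^8≡1, 8^16≡1, 8^32≡1, 8^64≡1, 8^128≡1, 8^256≡1, 8^512≡1, 8^1024≡1.
Since 1874 = 2 + 16 + 64 + 256 + 512 + 1024 in binary, 8^1874 ≡ 12·1·1·1·1·1 ≡ 12 (mod 13).

12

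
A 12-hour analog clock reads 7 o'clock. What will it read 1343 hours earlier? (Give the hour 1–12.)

8

1343 = 111·12 + 11, so 1343 mod 12 = 11.
7 − 11 → 8 on a 12-hour dial.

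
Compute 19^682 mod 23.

1

Successive squares of 19 mod 23: 19^1≡19, 19^2≡16, 19^4≡3, 19^8≡9, 19^16≡12, 19^32≡6, 19^64≡13, 19^128≡8, 19^256≡18, 19^512≡2.
682 = 2 + 8 + 32 + 128 + 512, so 19^682 ≡ 16·9·6·8·2 ≡ 1 (mod 23).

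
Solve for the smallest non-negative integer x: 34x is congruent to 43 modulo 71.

34⁻¹ ≡ 23 (mod 71) because 34·23 = 782 = 11·71 + 1.
So x ≡ 23·43 = 989 ≡ 66 (mod 71).

66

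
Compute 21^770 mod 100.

Successive squares of 21 mod 100: 21^1≡21, 21^2≡41, 21^4≡81, 21^8≡61, 21^16≡21, 21^32≡41, 21^64≡81, 21^128≡61, 21^256≡21, 21^512≡41.
Since 770 = 2 + 256 + 512 in binary, 21^770 ≡ 41·21·41 ≡ 1 (mod 100).

1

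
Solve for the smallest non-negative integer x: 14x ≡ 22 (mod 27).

17

The inverse of 14 mod 27 is 2 (since 14·2 = 28 ≡ 1).
Multiplying both sides by 2: x ≡ 2·22 = 44 ≡ 17 (mod 27).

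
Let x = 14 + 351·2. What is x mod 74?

351·2 = 702.
Dividing 702 by 74 gives quotient 9 and remainder 36.
(14 + 36) mod 74 = 50.

50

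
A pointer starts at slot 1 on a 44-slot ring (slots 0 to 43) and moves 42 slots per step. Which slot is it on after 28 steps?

33

28·42 = 1176.
1176 − 26·44 = 32, so 1176 ≡ 32 (mod 44).
(1 + 32) mod 44 = 33.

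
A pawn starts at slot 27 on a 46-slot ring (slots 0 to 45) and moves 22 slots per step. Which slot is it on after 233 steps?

233·22 = 5126.
5126 mod 46 = 20 (since 111·46 = 5106).
(27 + 20) mod 46 = 1.

1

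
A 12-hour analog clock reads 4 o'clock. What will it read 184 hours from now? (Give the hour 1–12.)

184 − 15·12 = 4, so 184 ≡ 4 (mod 12).
4 + 4 → 8 on a 12-hour dial.

8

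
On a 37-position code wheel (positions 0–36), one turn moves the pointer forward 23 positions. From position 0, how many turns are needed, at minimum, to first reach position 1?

37 = 1·23 + 14
23 = 1·14 + 9
14 = 1·9 + 5
9 = 1·5 + 4
5 = 1·4 + 1
4 = 4·1 + 0
Back-substituting gives 23·29 ≡ 1 (mod 37).

29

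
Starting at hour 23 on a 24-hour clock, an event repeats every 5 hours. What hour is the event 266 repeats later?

9

266·5 = 1330.
1330 mod 24 = 10 (since 55·24 = 1320).
(23 + 10) mod 24 = 9.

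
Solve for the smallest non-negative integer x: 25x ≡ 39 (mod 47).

26

25⁻¹ ≡ 32 (mod 47) because 25·32 = 800 = 17·47 + 1.
So x ≡ 32·39 = 1248 ≡ 26 (mod 47).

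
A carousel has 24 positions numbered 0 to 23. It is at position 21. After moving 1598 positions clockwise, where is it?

11

Dividing 1598 by 24 gives quotient 66 and remainder 14.
(21 + 14) mod 24 = 11.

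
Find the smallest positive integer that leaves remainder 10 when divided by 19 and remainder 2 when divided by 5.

x ≡ 2 (mod 5) gives x ∈ {2, 7, 12, 17, 22, 27, 32, 37, …}.
The first of these with x mod 19 = 10 is 67.

67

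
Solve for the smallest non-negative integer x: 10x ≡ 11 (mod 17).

10⁻¹ ≡ 12 (mod 17) because 10·12 = 120 = 7·17 + 1.
Multiplying both sides by 12: x ≡ 12·11 = 132 ≡ 13 (mod 17).
Check: 10·13 = 130 = 7·17 + 11.

13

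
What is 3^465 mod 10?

Last digits of 3^n: 3, 9, 7, 1 (period 4).
465 mod 4 = 1, so the last digit matches 3^1 = 3.

3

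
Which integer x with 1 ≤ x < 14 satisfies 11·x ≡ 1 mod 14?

9

14 = 1·11 + 3
11 = 3·3 + 2
3 = 1·2 + 1
2 = 2·1 + 0
Back-substituting gives 11·9 ≡ 1 (mod 14).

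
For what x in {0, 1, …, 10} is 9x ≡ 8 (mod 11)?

The inverse of 9 mod 11 is 5 (since 9·5 = 45 ≡ 1).
So x ≡ 5·8 = 40 ≡ 7 (mod 11).
Check: 9·7 = 63 = 5·11 + 8.

7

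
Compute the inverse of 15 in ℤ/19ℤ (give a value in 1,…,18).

19 = 1·15 + 4
15 = 3·4 + 3
4 = 1·3 + 1
3 = 3·1 + 0
Back-substituting gives 15·14 ≡ 1 (mod 19).

14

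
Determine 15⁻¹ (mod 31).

29

15·29 = 435 = 14·31 + 1, so 15⁻¹ ≡ 29 (mod 31).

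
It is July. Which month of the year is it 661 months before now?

661 − 55·12 = 1, so 661 ≡ 1 (mod 12).
July − 1 month → June.

June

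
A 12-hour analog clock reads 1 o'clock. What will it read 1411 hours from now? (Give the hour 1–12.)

1411 mod 12 = 7 (since 117·12 = 1404).
1 + 7 → 8 on a 12-hour dial.

8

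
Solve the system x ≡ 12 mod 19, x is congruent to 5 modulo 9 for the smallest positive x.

50

x ≡ 5 (mod 9) gives x ∈ {5, 14, 23, 32, 41, 50}.
The first of these with x mod 19 = 12 is 50.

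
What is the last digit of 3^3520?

Powers of 3 mod 10 repeat with period 4: 3, 9, 7, 1.
3520 leaves remainder 0 on division by 4, so 3^3520 ends in 1.

1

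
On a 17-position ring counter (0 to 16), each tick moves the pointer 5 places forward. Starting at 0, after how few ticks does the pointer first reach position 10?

5⁻¹ ≡ 7 (mod 17) because 5·7 = 35 = 2·17 + 1.
Multiplying both sides by 7: x ≡ 7·10 = 70 ≡ 2 (mod 17).
Check: 5·2 = 10 = 0·17 + 10.

2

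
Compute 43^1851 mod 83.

34

By repeated squaring mod 83: 43^1≡43, 43^2≡23, 43^4≡31, 43^8≡48, 43^16≡63, 43^32≡68, 43^64≡59, 43^128≡78, 43^256≡25, 43^512≡44, 43^1024≡27.
1851 = 1 + 2 + 8 + 16 + 32 + 256 + 512 + 1024, so 43^1851 ≡ 43·23·48·63·68·25·44·27 ≡ 34 (mod 83).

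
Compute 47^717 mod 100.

Square-and-reduce mod 100: 47^1≡47, 47^2≡9, 47^4≡81, 47^8≡61, 47^16≡21, 47^32≡41, 47^64≡81, 47^128≡61, 47^256≡21, 47^512≡41.
717 = 1 + 4 + 8 + 64 + 128 + 512, so 47^717 ≡ 47·81·61·81·61·41 ≡ 87 (mod 100).

87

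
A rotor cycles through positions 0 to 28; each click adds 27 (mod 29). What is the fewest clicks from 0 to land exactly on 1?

14

29 = 1·27 + 2
27 = 13·2 + 1
2 = 2·1 + 0
Back-substituting gives 27·14 ≡ 1 (mod 29).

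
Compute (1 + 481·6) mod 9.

481·6 = 2886.
2886 mod 9 = 6 (since 320·9 = 2880).
(1 + 6) mod 9 = 7.

7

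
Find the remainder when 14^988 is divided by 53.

1

By repeated squaring mod 53: 14^1≡14, 14^2≡37, 14^4≡44, 14^8≡28, 14^16≡42, 14^32≡15, 14^64≡13, 14^128≡10, 14^256≡47, 14^512≡36.
Since 988 = 4 + 8 + 16 + 64 + 128 + 256 + 512 in binary, 14^988 ≡ 44·28·42·13·10·47·36 ≡ 1 (mod 53).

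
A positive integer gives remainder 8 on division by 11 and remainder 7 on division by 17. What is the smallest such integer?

x ≡ 8 (mod 11) gives x ∈ {8, 19, 30, 41}.
The first of these with x mod 17 = 7 is 41.

41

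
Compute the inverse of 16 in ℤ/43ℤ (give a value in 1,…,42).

35

43 = 2·16 + 11
16 = 1·11 + 5
11 = 2·5 + 1
5 = 5·1 + 0
Back-substituting gives 16·35 ≡ 1 (mod 43).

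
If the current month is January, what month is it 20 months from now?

20 mod 12 = 8 (since 1·12 = 12).
January + 8 months → September.

September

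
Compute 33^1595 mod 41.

9

By repeated squaring mod 41: 33^1≡33, 33^2≡23, 33^4≡37, 33^8≡16, 33^16≡10, 33^32≡18, 33^64≡37, 33^128≡16, 33^256≡10, 33^512≡18, 33^1024≡37.
1595 = 1 + 2 + 8 + 16 + 32 + 512 + 1024, so 33^1595 ≡ 33·23·16·10·18·18·37 ≡ 9 (mod 41).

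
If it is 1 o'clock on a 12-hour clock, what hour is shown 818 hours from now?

3

818 = 68·12 + 2, so 818 mod 12 = 2.
1 + 2 → 3 on a 12-hour dial.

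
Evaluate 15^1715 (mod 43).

By repeated squaring mod 43: 15^1≡15, 15^2≡10, 15^4≡14, 15^8≡24, 15^16≡17, 15^32≡31, 15^64≡15, 15^128≡10, 15^256≡14, 15^512≡24, 15^1024≡17.
1715 = 1 + 2 + 16 + 32 + 128 + 512 + 1024, so 15^1715 ≡ 15·10·17·31·10·24·17 ≡ 6 (mod 43).

6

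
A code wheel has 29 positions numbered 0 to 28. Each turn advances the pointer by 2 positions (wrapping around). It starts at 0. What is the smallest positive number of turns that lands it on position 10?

5

2⁻¹ ≡ 15 (mod 29) because 2·15 = 30 = 1·29 + 1.
Multiplying both sides by 15: x ≡ 15·10 = 150 ≡ 5 (mod 29).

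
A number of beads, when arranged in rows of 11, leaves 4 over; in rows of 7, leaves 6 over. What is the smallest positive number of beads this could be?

48

x ≡ 6 (mod 7) gives x ∈ {6, 13, 20, 27, 34, 41, 48}.
The first of these with x mod 11 = 4 is 48.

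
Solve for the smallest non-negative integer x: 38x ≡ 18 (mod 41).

38⁻¹ ≡ 27 (mod 41) because 38·27 = 1026 = 25·41 + 1.
So x ≡ 27·18 = 486 ≡ 35 (mod 41).
Check: 38·35 = 1330 = 32·41 + 18.

35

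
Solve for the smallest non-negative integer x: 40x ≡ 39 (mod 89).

The inverse of 40 mod 89 is 69 (since 40·69 = 2760 ≡ 1).
Multiplying both sides by 69: x ≡ 69·39 = 2691 ≡ 21 (mod 89).
Check: 40·21 = 840 = 9·89 + 39.

21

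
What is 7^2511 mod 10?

3

Powers of 7 mod 10 repeat with period 4: 7, 9, 3, 1.
2511 leaves remainder 3 on division by 4, so 7^2511 ends in 3.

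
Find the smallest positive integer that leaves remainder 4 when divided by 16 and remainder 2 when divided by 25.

52

x ≡ 4 (mod 16) gives x ∈ {4, 20, 36, 52}.
The first of these with x mod 25 = 2 is 52.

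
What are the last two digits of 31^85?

51

By repeated squaring mod 100: 31^1≡31, 31^2≡61, 31^4≡21, 31^8≡41, 31^16≡81, 31^32≡61, 31^64≡21.
Since 85 = 1 + 4 + 16 + 64 in binary, 31^85 ≡ 31·21·81·21 ≡ 51 (mod 100).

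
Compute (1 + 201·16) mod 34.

21

201·16 = 3216.
3216 − 94·34 = 20, so 3216 ≡ 20 (mod 34).
(1 + 20) mod 34 = 21.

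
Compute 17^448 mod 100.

41

Square-and-reduce mod 100: 17^1≡17, 17^2≡89, 17^4≡21, 17^8≡41, 17^16≡81, 17^32≡61, 17^64≡21, 17^128≡41, 17^256≡81.
448 = 64 + 128 + 256, so 17^448 ≡ 21·41·81 ≡ 41 (mod 100).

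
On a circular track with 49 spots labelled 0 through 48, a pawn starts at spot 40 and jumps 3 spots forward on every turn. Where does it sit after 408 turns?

39

408·3 = 1224.
1224 mod 49 = 48 (since 24·49 = 1176).
(40 + 48) mod 49 = 39.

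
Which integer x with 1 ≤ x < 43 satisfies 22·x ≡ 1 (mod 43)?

43 = 1·22 + 21
22 = 1·21 + 1
21 = 21·1 + 0
Back-substituting gives 22·2 ≡ 1 (mod 43).

2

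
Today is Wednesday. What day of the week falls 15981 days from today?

15981 mod 7 = 0 (since 2283·7 = 15981).
Wednesday + 0 days → Wednesday.

Wednesday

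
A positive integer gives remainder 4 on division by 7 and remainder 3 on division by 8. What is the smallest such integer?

x ≡ 4 (mod 7) gives x ∈ {4, 11}.
The first of these with x mod 8 = 3 is 11.

11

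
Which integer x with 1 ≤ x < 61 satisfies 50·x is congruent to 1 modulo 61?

11

50·11 = 550 = 9·61 + 1, so 50⁻¹ ≡ 11 (mod 61).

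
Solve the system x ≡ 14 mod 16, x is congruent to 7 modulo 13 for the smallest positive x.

x ≡ 7 (mod 13) gives x ∈ {7, 20, 33, 46}.
The first of these with x mod 16 = 14 is 46.

46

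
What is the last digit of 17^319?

3

Powers of 7 mod 10 repeat with period 4: 7, 9, 3, 1.
319 leaves remainder 3 on division by 4, so 17^319 ends in 3.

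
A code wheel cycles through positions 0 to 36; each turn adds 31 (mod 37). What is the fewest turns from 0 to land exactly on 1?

31·6 = 186 = 5·37 + 1, so 31⁻¹ ≡ 6 (mod 37).

6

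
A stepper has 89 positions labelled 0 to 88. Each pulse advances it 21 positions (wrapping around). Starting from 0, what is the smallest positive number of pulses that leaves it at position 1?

17

21·17 = 357 = 4·89 + 1, so 21⁻¹ ≡ 17 (mod 89).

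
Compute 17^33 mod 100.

By repeated squaring mod 100: 17^1≡17, 17^2≡89, 17^4≡21, 17^8≡41, 17^16≡81, 17^32≡61.
Since 33 = 1 + 32 in binary, 17^33 ≡ 17·61 ≡ 37 (mod 100).

37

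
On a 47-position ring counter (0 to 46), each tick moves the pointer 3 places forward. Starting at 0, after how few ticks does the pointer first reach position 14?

36

The inverse of 3 mod 47 is 16 (since 3·16 = 48 ≡ 1).
So x ≡ 16·14 = 224 ≡ 36 (mod 47).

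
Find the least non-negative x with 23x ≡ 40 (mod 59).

12

The inverse of 23 mod 59 is 18 (since 23·18 = 414 ≡ 1).
So x ≡ 18·40 = 720 ≡ 12 (mod 59).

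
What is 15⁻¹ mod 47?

22

47 = 3·15 + 2
15 = 7·2 + 1
2 = 2·1 + 0
Back-substituting gives 15·22 ≡ 1 (mod 47).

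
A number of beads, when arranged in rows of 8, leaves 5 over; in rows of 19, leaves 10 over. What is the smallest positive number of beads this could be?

29

Since 19·3 ≡ 1 (mod 8), take x = 10 + 19·((5−10)·3 mod 8) = 10 + 19·1 = 29.
Check: 29 mod 8 = 5, 29 mod 19 = 10.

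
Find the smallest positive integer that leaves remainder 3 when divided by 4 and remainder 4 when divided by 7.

11

x ≡ 3 (mod 4) gives x ∈ {3, 7, 11}.
The first of these with x mod 7 = 4 is 11.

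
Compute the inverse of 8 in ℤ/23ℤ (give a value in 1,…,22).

8·3 = 24 = 1·23 + 1, so 8⁻¹ ≡ 3 (mod 23).

3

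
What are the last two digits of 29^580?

01

Successive squares of 29 mod 100: 29^1≡29, 29^2≡41, 29^4≡81, 29^8≡61, 29^16≡21, 29^32≡41, 29^64≡81, 29^128≡61, 29^256≡21, 29^512≡41.
Since 580 = 4 + 64 + 512 in binary, 29^580 ≡ 81·81·41 ≡ 1 (mod 100).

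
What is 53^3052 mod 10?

The units digit of 53^n cycles with period 4: 3, 9, 7, 1, …
3052 leaves remainder 0 on division by 4, so 53^3052 ends in 1.

1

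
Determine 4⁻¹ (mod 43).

11

43 = 10·4 + 3
4 = 1·3 + 1
3 = 3·1 + 0
Back-substituting gives 4·11 ≡ 1 (mod 43).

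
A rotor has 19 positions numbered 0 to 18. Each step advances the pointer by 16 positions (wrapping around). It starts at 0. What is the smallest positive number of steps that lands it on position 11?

16⁻¹ ≡ 6 (mod 19) because 16·6 = 96 = 5·19 + 1.
Multiplying both sides by 6: x ≡ 6·11 = 66 ≡ 9 (mod 19).

9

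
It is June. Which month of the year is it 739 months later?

739 = 61·12 + 7, so 739 mod 12 = 7.
June + 7 months → January.

January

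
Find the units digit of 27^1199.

The units digit of 27^n cycles with period 4: 7, 9, 3, 1, …
1199 mod 4 = 3, so the last digit matches 7^3 = 3.

3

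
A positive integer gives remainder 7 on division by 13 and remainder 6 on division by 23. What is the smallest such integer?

98

Since 23·4 ≡ 1 (mod 13), take x = 6 + 23·((7−6)·4 mod 13) = 6 + 23·4 = 98.
Check: 98 mod 13 = 7, 98 mod 23 = 6.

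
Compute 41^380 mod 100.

Successive squares of 41 mod 100: 41^1≡41, 41^2≡81, 41^4≡61, 41^8≡21, 41^16≡41, 41^32≡81, 41^64≡61, 41^128≡21, 41^256≡41.
380 = 4 + 8 + 16 + 32 + 64 + 256, so 41^380 ≡ 61·21·41·81·61·41 ≡ 1 (mod 100).

1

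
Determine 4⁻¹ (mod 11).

3

11 = 2·4 + 3
4 = 1·3 + 1
3 = 3·1 + 0
Back-substituting gives 4·3 ≡ 1 (mod 11).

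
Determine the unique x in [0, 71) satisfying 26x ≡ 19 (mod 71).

69

26⁻¹ ≡ 41 (mod 71) because 26·41 = 1066 = 15·71 + 1.
So x ≡ 41·19 = 779 ≡ 69 (mod 71).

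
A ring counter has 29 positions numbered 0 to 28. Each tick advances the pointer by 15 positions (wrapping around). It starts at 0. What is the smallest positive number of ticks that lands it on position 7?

The inverse of 15 mod 29 is 2 (since 15·2 = 30 ≡ 1).
So x ≡ 2·7 = 14 ≡ 14 (mod 29).
Check: 15·14 = 210 = 7·29 + 7.

14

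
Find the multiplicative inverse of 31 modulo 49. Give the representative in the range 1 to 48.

19

31·19 = 589 = 12·49 + 1, so 31⁻¹ ≡ 19 (mod 49).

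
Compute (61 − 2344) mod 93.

Dividing 2344 by 93 gives quotient 25 and remainder 19.
(61 − 19) mod 93 = 42.

42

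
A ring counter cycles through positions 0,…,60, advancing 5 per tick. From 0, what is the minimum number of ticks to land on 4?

5⁻¹ ≡ 49 (mod 61) because 5·49 = 245 = 4·61 + 1.
So x ≡ 49·4 = 196 ≡ 13 (mod 61).

13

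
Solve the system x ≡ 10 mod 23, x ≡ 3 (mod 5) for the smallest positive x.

33

x ≡ 3 (mod 5) gives x ∈ {3, 8, 13, 18, 23, 28, 33}.
The first of these with x mod 23 = 10 is 33.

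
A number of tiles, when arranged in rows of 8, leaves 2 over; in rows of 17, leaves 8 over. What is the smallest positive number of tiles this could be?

Since 17·1 ≡ 1 (mod 8), take x = 8 + 17·((2−8)·1 mod 8) = 8 + 17·2 = 42.
Check: 42 mod 8 = 2, 42 mod 17 = 8.

42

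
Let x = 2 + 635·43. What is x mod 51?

22

635·43 = 27305.
27305 mod 51 = 20 (since 535·51 = 27285).
(2 + 20) mod 51 = 22.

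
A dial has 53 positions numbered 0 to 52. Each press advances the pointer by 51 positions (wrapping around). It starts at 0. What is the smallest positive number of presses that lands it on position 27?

The inverse of 51 mod 53 is 26 (since 51·26 = 1326 ≡ 1).
So x ≡ 26·27 = 702 ≡ 13 (mod 53).

13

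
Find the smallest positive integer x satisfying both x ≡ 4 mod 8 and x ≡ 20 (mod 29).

20

x ≡ 4 (mod 8) gives x ∈ {4, 12, 20}.
The first of these with x mod 29 = 20 is 20.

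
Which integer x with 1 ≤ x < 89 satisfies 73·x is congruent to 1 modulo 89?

89 = 1·73 + 16
73 = 4·16 + 9
16 = 1·9 + 7
9 = 1·7 + 2
7 = 3·2 + 1
2 = 2·1 + 0
Back-substituting gives 73·50 ≡ 1 (mod 89).

50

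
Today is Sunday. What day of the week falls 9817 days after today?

Wednesday

9817 − 1402·7 = 3, so 9817 ≡ 3 (mod 7).
Sunday + 3 days → Wednesday.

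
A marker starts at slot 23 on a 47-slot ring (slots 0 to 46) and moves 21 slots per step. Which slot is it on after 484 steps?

484·21 = 10164.
10164 − 216·47 = 12, so 10164 ≡ 12 (mod 47).
(23 + 12) mod 47 = 35.

35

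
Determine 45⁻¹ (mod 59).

45·21 = 945 = 16·59 + 1, so 45⁻¹ ≡ 21 (mod 59).

21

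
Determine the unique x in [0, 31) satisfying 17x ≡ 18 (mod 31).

12

17⁻¹ ≡ 11 (mod 31) because 17·11 = 187 = 6·31 + 1.
Multiplying both sides by 11: x ≡ 11·18 = 198 ≡ 12 (mod 31).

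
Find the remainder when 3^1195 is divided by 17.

7

Square-and-reduce mod 17: 3^1≡3, 3^2≡9, 3^4≡13, 3^8≡16, 3^16≡1, 3^32≡1, 3^64≡1, 3^128≡1, 3^256≡1, 3^512≡1, 3^1024≡1.
1195 = 1 + 2 + 8 + 32 + 128 + 1024, so 3^1195 ≡ 3·9·16·1·1·1 ≡ 7 (mod 17).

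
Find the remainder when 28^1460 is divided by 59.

22

By repeated squaring mod 59: 28^1≡28, 28^2≡17, 28^4≡53, 28^8≡36, 28^16≡57, 28^32≡4, 28^64≡16, 28^128≡20, 28^256≡46, 28^512≡51, 28^1024≡5.
1460 = 4 + 16 + 32 + 128 + 256 + 1024, so 28^1460 ≡ 53·57·4·20·46·5 ≡ 22 (mod 59).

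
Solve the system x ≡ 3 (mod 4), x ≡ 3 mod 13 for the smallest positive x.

3

Since 13·1 ≡ 1 (mod 4), take x = 3 + 13·((3−3)·1 mod 4) = 3 + 13·0 = 3.
Check: 3 mod 4 = 3, 3 mod 13 = 3.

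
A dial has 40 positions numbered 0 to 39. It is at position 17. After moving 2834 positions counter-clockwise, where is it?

23

2834 mod 40 = 34 (since 70·40 = 2800).
(17 − 34) mod 40 = 23.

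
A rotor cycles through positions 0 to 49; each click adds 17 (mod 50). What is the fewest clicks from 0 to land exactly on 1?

50 = 2·17 + 16
17 = 1·16 + 1
16 = 16·1 + 0
Back-substituting gives 17·3 ≡ 1 (mod 50).

3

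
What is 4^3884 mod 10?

6

Powers of 4 mod 10 repeat with period 2: 4, 6.
3884 mod 2 = 0, so the last digit matches 4^2 = 6.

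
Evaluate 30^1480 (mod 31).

1

Successive squares of 30 mod 31: 30^1≡30, 30^2≡1, 30^4≡1, 30^8≡1, 30^16≡1, 30^32≡1, 30^64≡1, 30^128≡1, 30^256≡1, 30^512≡1, 30^1024≡1.
Since 1480 = 8 + 64 + 128 + 256 + 1024 in binary, 30^1480 ≡ 1·1·1·1·1 ≡ 1 (mod 31).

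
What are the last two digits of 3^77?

63

By repeated squaring mod 100: 3^1≡3, 3^2≡9, 3^4≡81, 3^8≡61, 3^16≡21, 3^32≡41, 3^64≡81.
Since 77 = 1 + 4 + 8 + 64 in binary, 3^77 ≡ 3·81·61·81 ≡ 63 (mod 100).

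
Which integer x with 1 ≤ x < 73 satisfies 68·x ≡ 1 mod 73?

29

73 = 1·68 + 5
68 = 13·5 + 3
5 = 1·3 + 2
3 = 1·2 + 1
2 = 2·1 + 0
Back-substituting gives 68·29 ≡ 1 (mod 73).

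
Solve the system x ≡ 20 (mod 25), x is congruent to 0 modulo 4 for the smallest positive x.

20

x ≡ 0 (mod 4) gives x ∈ {0, 4, 8, 12, 16, 20}.
The first of these with x mod 25 = 20 is 20.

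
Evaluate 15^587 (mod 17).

By repeated squaring mod 17: 15^1≡15, 15^2≡4, 15^4≡16, 15^8≡1, 15^16≡1, 15^32≡1, 15^64≡1, 15^128≡1, 15^256≡1, 15^512≡1.
587 = 1 + 2 + 8 + 64 + 512, so 15^587 ≡ 15·4·1·1·1 ≡ 9 (mod 17).

9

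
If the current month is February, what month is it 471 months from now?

May

Dividing 471 by 12 gives quotient 39 and remainder 3.
February + 3 months → May.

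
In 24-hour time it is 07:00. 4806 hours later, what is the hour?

13

4806 mod 24 = 6 (since 200·24 = 4800).
(7 + 6) mod 24 = 13.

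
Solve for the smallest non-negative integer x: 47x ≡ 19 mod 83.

11

The inverse of 47 mod 83 is 53 (since 47·53 = 2491 ≡ 1).
So x ≡ 53·19 = 1007 ≡ 11 (mod 83).
Check: 47·11 = 517 = 6·83 + 19.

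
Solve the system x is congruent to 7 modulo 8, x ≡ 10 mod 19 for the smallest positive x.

Since 19·3 ≡ 1 (mod 8), take x = 10 + 19·((7−10)·3 mod 8) = 10 + 19·7 = 143.
Check: 143 mod 8 = 7, 143 mod 19 = 10.

143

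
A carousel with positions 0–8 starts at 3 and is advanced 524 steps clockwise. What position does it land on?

5

524 mod 9 = 2 (since 58·9 = 522).
(3 + 2) mod 9 = 5.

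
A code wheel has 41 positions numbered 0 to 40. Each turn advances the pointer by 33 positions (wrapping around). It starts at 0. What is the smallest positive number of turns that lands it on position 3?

15

33⁻¹ ≡ 5 (mod 41) because 33·5 = 165 = 4·41 + 1.
Multiplying both sides by 5: x ≡ 5·3 = 15 ≡ 15 (mod 41).
Check: 33·15 = 495 = 12·41 + 3.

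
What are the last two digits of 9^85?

49

Successive squares of 9 mod 100: 9^1≡9, 9^2≡81, 9^4≡61, 9^8≡21, 9^16≡41, 9^32≡81, 9^64≡61.
85 = 1 + 4 + 16 + 64, so 9^85 ≡ 9·61·41·61 ≡ 49 (mod 100).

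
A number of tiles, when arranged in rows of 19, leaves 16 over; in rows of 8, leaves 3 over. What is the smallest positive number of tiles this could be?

35

x ≡ 3 (mod 8) gives x ∈ {3, 11, 19, 27, 35}.
The first of these with x mod 19 = 16 is 35.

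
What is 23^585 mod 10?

Last digits of 3^n: 3, 9, 7, 1 (period 4).
585 leaves remainder 1 on division by 4, so 23^585 ends in 3.

3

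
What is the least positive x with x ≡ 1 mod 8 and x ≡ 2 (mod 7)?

Since 7·7 ≡ 1 (mod 8), take x = 2 + 7·((1−2)·7 mod 8) = 2 + 7·1 = 9.
Check: 9 mod 8 = 1, 9 mod 7 = 2.

9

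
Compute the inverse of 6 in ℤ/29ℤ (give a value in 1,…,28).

5

29 = 4·6 + 5
6 = 1·5 + 1
5 = 5·1 + 0
Back-substituting gives 6·5 ≡ 1 (mod 29).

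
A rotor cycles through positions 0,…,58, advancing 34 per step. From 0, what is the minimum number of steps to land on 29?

The inverse of 34 mod 59 is 33 (since 34·33 = 1122 ≡ 1).
So x ≡ 33·29 = 957 ≡ 13 (mod 59).

13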